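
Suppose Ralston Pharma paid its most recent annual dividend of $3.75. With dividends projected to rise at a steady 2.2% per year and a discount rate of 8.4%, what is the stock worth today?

Gordon growth model: P₀ = D₁/(r − g). D₁ = 3.75 × (1 + 0.022) = 3.8325.
P₀ = 3.8325 / (0.084 − 0.022) = 3.8325 / 0.062 = 61.8145

$61.81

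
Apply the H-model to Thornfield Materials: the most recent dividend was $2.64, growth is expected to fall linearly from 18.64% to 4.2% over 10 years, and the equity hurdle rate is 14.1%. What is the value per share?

H-model: P₀ = D₀[(1+g_L) + H(g_S−g_L)]/(r−g_L), with H = 10/2 = 5.
P₀ = 2.64 × [(1+0.042) + 5×(0.1864−0.042)] / (0.141−0.042)
   = 2.64 × 1.7640 / 0.099 = 47.0400

$47.04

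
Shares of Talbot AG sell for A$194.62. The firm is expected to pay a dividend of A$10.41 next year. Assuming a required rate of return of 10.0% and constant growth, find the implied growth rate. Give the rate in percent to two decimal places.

From P₀ = D₁/(r − g), the implied growth is g = r − D₁/P₀.
g = 0.1 − 10.41/194.62 = 0.1 − 0.05349 = 0.04651

4.65%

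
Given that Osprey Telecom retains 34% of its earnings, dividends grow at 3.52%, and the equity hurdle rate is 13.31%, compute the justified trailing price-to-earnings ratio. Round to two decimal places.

Payout ratio b = 1 − 0.34 = 0.66.
Justified trailing P/E = b(1+g)/(r−g) = 0.66×(1+0.0352)/(0.1331−0.0352) = 6.9789

6.98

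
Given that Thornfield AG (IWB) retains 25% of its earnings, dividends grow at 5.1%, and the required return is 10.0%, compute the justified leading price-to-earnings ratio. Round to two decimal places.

15.31

Payout ratio b = 1 − 0.25 = 0.75.
Justified leading P/E = b/(r−g) = 0.75/(0.1−0.051) = 15.3061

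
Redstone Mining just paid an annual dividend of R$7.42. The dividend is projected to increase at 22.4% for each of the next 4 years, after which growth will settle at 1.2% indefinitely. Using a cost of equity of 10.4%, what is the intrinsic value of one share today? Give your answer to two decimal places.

Two-stage DDM. Project D₁…D_4 at 0.224, terminal growth 0.012, discount at r = 0.104.
D_1 = 9.0821
D_2 = 11.1165
D_3 = 13.6066
D_4 = 16.6544
Terminal value at t=4: TV = D_5/(r−g) = 16.8543/(0.104−0.012) = 183.1986
P₀ = 9.0821/(1+0.104)^1 + 11.1165/(1+0.104)^2 + 13.6066/(1+0.104)^3 + 16.6544/(1+0.104)^4 + 183.1986/(1+0.104)^4 = 161.9941

R$161.99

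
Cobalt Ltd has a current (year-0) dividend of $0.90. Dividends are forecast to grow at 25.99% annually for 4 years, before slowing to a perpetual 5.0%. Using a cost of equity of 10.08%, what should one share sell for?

$37.02

Two-stage DDM. Project D₁…D_4 at 0.2599, terminal growth 0.05, discount at r = 0.1008.
D_1 = 1.1339
D_2 = 1.4286
D_3 = 1.7999
D_4 = 2.2677
Terminal value at t=4: TV = D_5/(r−g) = 2.3811/(0.1008−0.05) = 46.8719
P₀ = 1.1339/(1+0.1008)^1 + 1.4286/(1+0.1008)^2 + 1.7999/(1+0.1008)^3 + 2.2677/(1+0.1008)^4 + 46.8719/(1+0.1008)^4 = 37.0239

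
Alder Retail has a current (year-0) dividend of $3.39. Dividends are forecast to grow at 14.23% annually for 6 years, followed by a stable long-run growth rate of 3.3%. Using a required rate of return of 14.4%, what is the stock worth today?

$51.50

Two-stage DDM. Project D₁…D_6 at 0.1423, terminal growth 0.033, discount at r = 0.144.
D_1 = 3.8724
D_2 = 4.4234
D_3 = 5.0529
D_4 = 5.7719
D_5 = 6.5933
D_6 = 7.5315
Terminal value at t=6: TV = D_7/(r−g) = 7.7800/(0.144−0.033) = 70.0903
P₀ = 3.8724/(1+0.144)^1 + 4.4234/(1+0.144)^2 + 5.0529/(1+0.144)^3 + 5.7719/(1+0.144)^4 + 6.5933/(1+0.144)^5 + 7.5315/(1+0.144)^6 + 70.0903/(1+0.144)^6 = 51.5026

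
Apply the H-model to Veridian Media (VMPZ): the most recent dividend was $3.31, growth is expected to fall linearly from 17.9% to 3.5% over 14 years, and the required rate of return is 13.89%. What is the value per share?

H-model: P₀ = D₀[(1+g_L) + H(g_S−g_L)]/(r−g_L), with H = 14/2 = 7.
P₀ = 3.31 × [(1+0.035) + 7×(0.179−0.035)] / (0.1389−0.035)
   = 3.31 × 2.0430 / 0.1039 = 65.0850

$65.08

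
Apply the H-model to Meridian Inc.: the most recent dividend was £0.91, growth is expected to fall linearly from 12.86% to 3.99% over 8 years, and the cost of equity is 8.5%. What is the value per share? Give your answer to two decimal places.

H-model: P₀ = D₀[(1+g_L) + H(g_S−g_L)]/(r−g_L), with H = 8/2 = 4.
P₀ = 0.91 × [(1+0.0399) + 4×(0.1286−0.0399)] / (0.085−0.0399)
   = 0.91 × 1.3947 / 0.0451 = 28.1414

£28.14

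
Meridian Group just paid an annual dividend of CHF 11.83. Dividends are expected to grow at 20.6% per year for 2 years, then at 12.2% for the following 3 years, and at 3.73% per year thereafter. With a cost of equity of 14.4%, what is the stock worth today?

Three-stage DDM. Project D₁…D_5; terminal Gordon value at t=5 with g = 0.0373; discount at r = 0.144.
D_1 = 14.2670
D_2 = 17.2060
D_3 = 19.3051
D_4 = 21.6603
D_5 = 24.3029
TV_5 = 25.2094/(0.144−0.0373) = 236.2642
P₀ = Σ Dₜ/(1+r)ᵗ + TV_5/(1+r)^5 = 184.1395

CHF 184.14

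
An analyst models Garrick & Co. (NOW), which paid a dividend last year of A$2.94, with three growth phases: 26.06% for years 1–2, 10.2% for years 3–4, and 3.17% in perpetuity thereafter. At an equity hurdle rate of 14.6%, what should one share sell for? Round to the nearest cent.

A$43.19

Three-stage DDM. Project D₁…D_4; terminal Gordon value at t=4 with g = 0.0317; discount at r = 0.146.
D_1 = 3.7062
D_2 = 4.6720
D_3 = 5.1485
D_4 = 5.6737
TV_4 = 5.8535/(0.146−0.0317) = 51.2121
P₀ = Σ Dₜ/(1+r)ᵗ + TV_4/(1+r)^4 = 43.1933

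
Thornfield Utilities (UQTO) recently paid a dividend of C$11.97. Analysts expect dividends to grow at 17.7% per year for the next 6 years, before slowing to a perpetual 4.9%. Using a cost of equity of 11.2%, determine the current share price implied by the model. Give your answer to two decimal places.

Two-stage DDM. Project D₁…D_6 at 0.177, terminal growth 0.049, discount at r = 0.112.
D_1 = 14.0887
D_2 = 16.5824
D_3 = 19.5175
D_4 = 22.9721
D_5 = 27.0381
D_6 = 31.8239
Terminal value at t=6: TV = D_7/(r−g) = 33.3832/(0.112−0.049) = 529.8926
P₀ = 14.0887/(1+0.112)^1 + 16.5824/(1+0.112)^2 + 19.5175/(1+0.112)^3 + 22.9721/(1+0.112)^4 + 27.0381/(1+0.112)^5 + 31.8239/(1+0.112)^6 + 529.8926/(1+0.112)^6 = 368.2902

C$368.29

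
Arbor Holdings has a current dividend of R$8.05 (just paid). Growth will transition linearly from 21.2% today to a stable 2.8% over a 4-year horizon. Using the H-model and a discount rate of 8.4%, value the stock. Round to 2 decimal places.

H-model: P₀ = D₀[(1+g_L) + H(g_S−g_L)]/(r−g_L), with H = 4/2 = 2.
P₀ = 8.05 × [(1+0.028) + 2×(0.212−0.028)] / (0.084−0.028)
   = 8.05 × 1.3960 / 0.056 = 200.6750

R$200.67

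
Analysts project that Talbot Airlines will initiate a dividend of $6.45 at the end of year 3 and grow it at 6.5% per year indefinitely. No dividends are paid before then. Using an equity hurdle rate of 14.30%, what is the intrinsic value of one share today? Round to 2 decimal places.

$63.30

Deferred-dividend DDM. At t=2 the remaining stream is a growing perpetuity with first payment D_3 = 6.45.
V_2 = D_3/(r−g) = 6.45/(0.143−0.065) = 82.6923
P₀ = V_2/(1+r)^2 = 82.6923/(1+0.143)^2 = 63.2955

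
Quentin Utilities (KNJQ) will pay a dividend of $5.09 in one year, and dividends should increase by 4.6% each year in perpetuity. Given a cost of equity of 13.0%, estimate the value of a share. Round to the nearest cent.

$60.60

Gordon growth model: P₀ = D₁/(r − g), with D₁ = 5.09 given directly.
P₀ = 5.0900 / (0.13 − 0.046) = 5.0900 / 0.084 = 60.5952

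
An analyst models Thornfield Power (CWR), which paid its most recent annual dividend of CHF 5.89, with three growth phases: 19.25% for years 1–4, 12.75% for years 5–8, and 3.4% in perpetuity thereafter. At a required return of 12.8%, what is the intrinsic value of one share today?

Three-stage DDM. Project D₁…D_8; terminal Gordon value at t=8 with g = 0.034; discount at r = 0.128.
D_1 = 7.0238
D_2 = 8.3759
D_3 = 9.9883
D_4 = 11.9110
D_5 = 13.4297
D_6 = 15.1420
D_7 = 17.0726
D_8 = 19.2493
TV_8 = 19.9038/(0.128−0.034) = 211.7424
P₀ = Σ Dₜ/(1+r)ᵗ + TV_8/(1+r)^8 = 137.3081

CHF 137.31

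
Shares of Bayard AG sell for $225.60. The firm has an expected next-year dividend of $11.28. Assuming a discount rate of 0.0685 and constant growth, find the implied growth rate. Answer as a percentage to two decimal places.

From P₀ = D₁/(r − g), the implied growth is g = r − D₁/P₀.
g = 0.0685 − 11.28/225.60 = 0.0685 − 0.05000 = 0.01850

1.85%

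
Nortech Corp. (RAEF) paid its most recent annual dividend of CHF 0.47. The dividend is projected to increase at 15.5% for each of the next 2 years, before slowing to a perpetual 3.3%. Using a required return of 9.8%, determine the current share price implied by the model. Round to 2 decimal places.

CHF 9.28

Two-stage DDM. Project D₁…D_2 at 0.155, terminal growth 0.033, discount at r = 0.098.
D_1 = 0.5428
D_2 = 0.6270
Terminal value at t=2: TV = D_3/(r−g) = 0.6477/(0.098−0.033) = 9.9643
P₀ = 0.5428/(1+0.098)^1 + 0.6270/(1+0.098)^2 + 9.9643/(1+0.098)^2 = 9.2795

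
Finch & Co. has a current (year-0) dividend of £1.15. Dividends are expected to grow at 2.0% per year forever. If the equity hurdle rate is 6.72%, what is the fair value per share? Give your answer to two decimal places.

£24.85

Gordon growth model: P₀ = D₁/(r − g). D₁ = 1.15 × (1 + 0.02) = 1.1730.
P₀ = 1.1730 / (0.0672 − 0.02) = 1.1730 / 0.0472 = 24.8517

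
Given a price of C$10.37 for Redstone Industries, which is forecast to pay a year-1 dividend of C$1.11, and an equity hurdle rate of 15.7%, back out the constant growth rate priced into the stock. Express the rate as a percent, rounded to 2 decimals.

5.00%

From P₀ = D₁/(r − g), the implied growth is g = r − D₁/P₀.
g = 0.157 − 1.11/10.37 = 0.157 − 0.10704 = 0.04996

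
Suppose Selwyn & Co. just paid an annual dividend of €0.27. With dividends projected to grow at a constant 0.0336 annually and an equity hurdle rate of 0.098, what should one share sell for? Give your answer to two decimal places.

Gordon growth model: P₀ = D₁/(r − g). D₁ = 0.27 × (1 + 0.0336) = 0.2791.
P₀ = 0.2791 / (0.098 − 0.0336) = 0.2791 / 0.0644 = 4.3334

€4.33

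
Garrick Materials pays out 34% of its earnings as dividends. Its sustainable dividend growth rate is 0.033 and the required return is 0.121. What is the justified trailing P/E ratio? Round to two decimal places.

Justified trailing P/E = b(1+g)/(r−g) = 0.34×(1+0.033)/(0.121−0.033) = 3.9911

3.99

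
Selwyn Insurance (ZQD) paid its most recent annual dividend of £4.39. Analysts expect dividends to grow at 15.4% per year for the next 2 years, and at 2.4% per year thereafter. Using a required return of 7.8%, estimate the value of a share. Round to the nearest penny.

£105.13

Two-stage DDM. Project D₁…D_2 at 0.154, terminal growth 0.024, discount at r = 0.078.
D_1 = 5.0661
D_2 = 5.8462
Terminal value at t=2: TV = D_3/(r−g) = 5.9865/(0.078−0.024) = 110.8619
P₀ = 5.0661/(1+0.078)^1 + 5.8462/(1+0.078)^2 + 110.8619/(1+0.078)^2 = 105.1295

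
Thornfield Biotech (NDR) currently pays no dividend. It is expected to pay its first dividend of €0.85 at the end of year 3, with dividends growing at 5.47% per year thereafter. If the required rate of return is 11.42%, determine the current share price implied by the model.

€11.51

Deferred-dividend DDM. At t=2 the remaining stream is a growing perpetuity with first payment D_3 = 0.85.
V_2 = D_3/(r−g) = 0.85/(0.1142−0.0547) = 14.2857
P₀ = V_2/(1+r)^2 = 14.2857/(1+0.1142)^2 = 11.5074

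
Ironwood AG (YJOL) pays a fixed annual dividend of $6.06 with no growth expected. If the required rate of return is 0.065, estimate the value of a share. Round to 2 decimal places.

$93.23

Zero-growth DDM (perpetuity): P₀ = D/r = 6.06 / 0.065 = 93.2308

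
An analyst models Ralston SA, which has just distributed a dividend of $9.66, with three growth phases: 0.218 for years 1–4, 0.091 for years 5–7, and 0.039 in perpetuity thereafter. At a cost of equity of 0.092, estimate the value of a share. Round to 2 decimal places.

Three-stage DDM. Project D₁…D_7; terminal Gordon value at t=7 with g = 0.039; discount at r = 0.092.
D_1 = 11.7659
D_2 = 14.3308
D_3 = 17.4550
D_4 = 21.2601
D_5 = 23.1948
D_6 = 25.3055
D_7 = 27.6084
TV_7 = 28.6851/(0.092−0.039) = 541.2279
P₀ = Σ Dₜ/(1+r)ᵗ + TV_7/(1+r)^7 = 388.2149

$388.21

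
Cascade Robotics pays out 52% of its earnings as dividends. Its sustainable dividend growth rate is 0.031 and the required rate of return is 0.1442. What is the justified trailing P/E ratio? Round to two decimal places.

Justified trailing P/E = b(1+g)/(r−g) = 0.52×(1+0.031)/(0.1442−0.031) = 4.7360

4.74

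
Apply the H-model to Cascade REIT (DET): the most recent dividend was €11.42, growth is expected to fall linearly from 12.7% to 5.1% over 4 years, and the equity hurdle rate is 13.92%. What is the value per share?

H-model: P₀ = D₀[(1+g_L) + H(g_S−g_L)]/(r−g_L), with H = 4/2 = 2.
P₀ = 11.42 × [(1+0.051) + 2×(0.127−0.051)] / (0.1392−0.051)
   = 11.42 × 1.2030 / 0.0882 = 155.7626

€155.76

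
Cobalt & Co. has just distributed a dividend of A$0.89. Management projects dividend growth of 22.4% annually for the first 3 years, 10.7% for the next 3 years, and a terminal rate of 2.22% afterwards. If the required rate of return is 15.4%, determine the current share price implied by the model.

Three-stage DDM. Project D₁…D_6; terminal Gordon value at t=6 with g = 0.0222; discount at r = 0.154.
D_1 = 1.0894
D_2 = 1.3334
D_3 = 1.6321
D_4 = 1.8067
D_5 = 2.0000
D_6 = 2.2140
TV_6 = 2.2631/(0.154−0.0222) = 17.1711
P₀ = Σ Dₜ/(1+r)ᵗ + TV_6/(1+r)^6 = 13.2111

A$13.21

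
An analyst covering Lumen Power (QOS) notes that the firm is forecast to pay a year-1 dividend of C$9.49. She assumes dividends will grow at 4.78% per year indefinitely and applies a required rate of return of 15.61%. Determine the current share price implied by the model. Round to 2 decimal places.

Gordon growth model: P₀ = D₁/(r − g), with D₁ = 9.49 given directly.
P₀ = 9.4900 / (0.1561 − 0.0478) = 9.4900 / 0.1083 = 87.6270

C$87.63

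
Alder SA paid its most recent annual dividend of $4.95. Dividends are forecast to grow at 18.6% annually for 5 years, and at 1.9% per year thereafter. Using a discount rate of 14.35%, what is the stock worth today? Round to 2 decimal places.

$76.27

Two-stage DDM. Project D₁…D_5 at 0.186, terminal growth 0.019, discount at r = 0.1435.
D_1 = 5.8707
D_2 = 6.9627
D_3 = 8.2577
D_4 = 9.7936
D_5 = 11.6153
Terminal value at t=5: TV = D_6/(r−g) = 11.8359/(0.1435−0.019) = 95.0678
P₀ = 5.8707/(1+0.1435)^1 + 6.9627/(1+0.1435)^2 + 8.2577/(1+0.1435)^3 + 9.7936/(1+0.1435)^4 + 11.6153/(1+0.1435)^5 + 95.0678/(1+0.1435)^5 = 76.2745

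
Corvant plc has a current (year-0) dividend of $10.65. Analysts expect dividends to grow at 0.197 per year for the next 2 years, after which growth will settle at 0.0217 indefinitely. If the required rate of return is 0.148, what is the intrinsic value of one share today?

$116.35

Two-stage DDM. Project D₁…D_2 at 0.197, terminal growth 0.0217, discount at r = 0.148.
D_1 = 12.7481
D_2 = 15.2594
Terminal value at t=2: TV = D_3/(r−g) = 15.5905/(0.148−0.0217) = 123.4406
P₀ = 12.7481/(1+0.148)^1 + 15.2594/(1+0.148)^2 + 123.4406/(1+0.148)^2 = 116.3474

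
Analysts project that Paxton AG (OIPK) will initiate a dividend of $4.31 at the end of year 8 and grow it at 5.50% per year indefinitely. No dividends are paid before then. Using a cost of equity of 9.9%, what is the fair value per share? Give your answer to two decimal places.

$50.59

Deferred-dividend DDM. At t=7 the remaining stream is a growing perpetuity with first payment D_8 = 4.31.
V_7 = D_8/(r−g) = 4.31/(0.099−0.055) = 97.9545
P₀ = V_7/(1+r)^7 = 97.9545/(1+0.099)^7 = 50.5872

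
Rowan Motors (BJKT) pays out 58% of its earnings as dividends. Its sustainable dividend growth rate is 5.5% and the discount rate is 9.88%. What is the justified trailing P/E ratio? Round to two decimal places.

13.97

Justified trailing P/E = b(1+g)/(r−g) = 0.58×(1+0.055)/(0.0988−0.055) = 13.9703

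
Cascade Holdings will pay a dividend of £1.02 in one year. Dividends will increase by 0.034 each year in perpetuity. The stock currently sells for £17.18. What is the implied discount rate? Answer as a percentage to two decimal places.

9.34%

Rearranging the constant-growth DDM: r = D₁/P₀ + g.
r = 1.0200 / 17.18 + 0.034 = 0.05937 + 0.034 = 0.09337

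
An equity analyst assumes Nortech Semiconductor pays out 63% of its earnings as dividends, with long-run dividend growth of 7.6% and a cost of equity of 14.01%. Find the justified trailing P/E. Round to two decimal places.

10.58

Justified trailing P/E = b(1+g)/(r−g) = 0.63×(1+0.076)/(0.1401−0.076) = 10.5754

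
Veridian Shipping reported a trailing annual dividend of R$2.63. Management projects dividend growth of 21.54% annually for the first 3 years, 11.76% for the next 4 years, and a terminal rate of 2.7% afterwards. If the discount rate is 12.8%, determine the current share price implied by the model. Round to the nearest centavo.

R$54.27

Three-stage DDM. Project D₁…D_7; terminal Gordon value at t=7 with g = 0.027; discount at r = 0.128.
D_1 = 3.1965
D_2 = 3.8850
D_3 = 4.7219
D_4 = 5.2772
D_5 = 5.8977
D_6 = 6.5913
D_7 = 7.3665
TV_7 = 7.5654/(0.128−0.027) = 74.9045
P₀ = Σ Dₜ/(1+r)ᵗ + TV_7/(1+r)^7 = 54.2725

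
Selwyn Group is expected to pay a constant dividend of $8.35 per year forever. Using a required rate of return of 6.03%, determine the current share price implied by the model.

$138.47

Zero-growth DDM (perpetuity): P₀ = D/r = 8.35 / 0.0603 = 138.4743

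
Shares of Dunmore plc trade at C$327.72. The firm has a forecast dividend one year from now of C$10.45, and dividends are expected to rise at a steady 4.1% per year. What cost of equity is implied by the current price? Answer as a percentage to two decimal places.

Rearranging the constant-growth DDM: r = D₁/P₀ + g.
r = 10.4500 / 327.72 + 0.041 = 0.03189 + 0.041 = 0.07289

7.29%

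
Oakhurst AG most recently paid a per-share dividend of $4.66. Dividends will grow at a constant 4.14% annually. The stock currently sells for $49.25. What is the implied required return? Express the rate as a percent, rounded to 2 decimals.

Rearranging the constant-growth DDM: r = D₁/P₀ + g.
D₁ = 4.66 × (1 + 0.0414) = 4.8529.
r = 4.8529 / 49.25 + 0.0414 = 0.09854 + 0.0414 = 0.13994

13.99%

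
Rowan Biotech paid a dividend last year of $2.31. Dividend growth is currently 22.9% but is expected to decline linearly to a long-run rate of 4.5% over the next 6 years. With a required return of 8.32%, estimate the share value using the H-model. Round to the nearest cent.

H-model: P₀ = D₀[(1+g_L) + H(g_S−g_L)]/(r−g_L), with H = 6/2 = 3.
P₀ = 2.31 × [(1+0.045) + 3×(0.229−0.045)] / (0.0832−0.045)
   = 2.31 × 1.5970 / 0.0382 = 96.5725

$96.57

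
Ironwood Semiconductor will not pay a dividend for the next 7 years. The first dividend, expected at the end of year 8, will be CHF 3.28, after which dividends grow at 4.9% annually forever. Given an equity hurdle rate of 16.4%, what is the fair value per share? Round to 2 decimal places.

Deferred-dividend DDM. At t=7 the remaining stream is a growing perpetuity with first payment D_8 = 3.28.
V_7 = D_8/(r−g) = 3.28/(0.164−0.049) = 28.5217
P₀ = V_7/(1+r)^7 = 28.5217/(1+0.164)^7 = 9.8516

CHF 9.85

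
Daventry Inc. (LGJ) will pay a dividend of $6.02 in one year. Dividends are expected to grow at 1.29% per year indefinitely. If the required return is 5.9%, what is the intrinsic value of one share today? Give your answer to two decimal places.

$130.59

Gordon growth model: P₀ = D₁/(r − g), with D₁ = 6.02 given directly.
P₀ = 6.0200 / (0.059 − 0.0129) = 6.0200 / 0.0461 = 130.5857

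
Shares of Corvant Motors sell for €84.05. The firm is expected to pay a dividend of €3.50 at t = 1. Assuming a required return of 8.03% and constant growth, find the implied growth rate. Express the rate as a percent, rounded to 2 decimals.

3.87%

From P₀ = D₁/(r − g), the implied growth is g = r − D₁/P₀.
g = 0.0803 − 3.50/84.05 = 0.0803 − 0.04164 = 0.03866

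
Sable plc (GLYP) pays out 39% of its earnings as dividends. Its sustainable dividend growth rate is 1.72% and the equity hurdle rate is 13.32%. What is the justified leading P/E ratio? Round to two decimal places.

Justified leading P/E = b/(r−g) = 0.39/(0.1332−0.0172) = 3.3621

3.36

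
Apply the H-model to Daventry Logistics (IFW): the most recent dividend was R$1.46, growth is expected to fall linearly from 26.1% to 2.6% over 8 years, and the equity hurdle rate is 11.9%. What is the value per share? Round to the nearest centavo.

R$30.86

H-model: P₀ = D₀[(1+g_L) + H(g_S−g_L)]/(r−g_L), with H = 8/2 = 4.
P₀ = 1.46 × [(1+0.026) + 4×(0.261−0.026)] / (0.119−0.026)
   = 1.46 × 1.9660 / 0.093 = 30.8641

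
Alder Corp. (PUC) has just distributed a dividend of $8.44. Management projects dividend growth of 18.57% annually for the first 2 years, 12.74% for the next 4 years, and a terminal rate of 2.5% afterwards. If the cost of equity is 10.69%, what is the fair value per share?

Three-stage DDM. Project D₁…D_6; terminal Gordon value at t=6 with g = 0.025; discount at r = 0.1069.
D_1 = 10.0073
D_2 = 11.8657
D_3 = 13.3774
D_4 = 15.0816
D_5 = 17.0030
D_6 = 19.1692
TV_6 = 19.6484/(0.1069−0.025) = 239.9077
P₀ = Σ Dₜ/(1+r)ᵗ + TV_6/(1+r)^6 = 189.7251

$189.73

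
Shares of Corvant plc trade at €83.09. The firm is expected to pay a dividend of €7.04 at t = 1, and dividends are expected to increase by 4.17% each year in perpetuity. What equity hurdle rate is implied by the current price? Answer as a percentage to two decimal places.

Rearranging the constant-growth DDM: r = D₁/P₀ + g.
r = 7.0400 / 83.09 + 0.0417 = 0.08473 + 0.0417 = 0.12643

12.64%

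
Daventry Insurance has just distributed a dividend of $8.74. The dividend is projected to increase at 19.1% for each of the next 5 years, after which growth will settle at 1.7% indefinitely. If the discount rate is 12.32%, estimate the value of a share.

$164.48

Two-stage DDM. Project D₁…D_5 at 0.191, terminal growth 0.017, discount at r = 0.1232.
D_1 = 10.4093
D_2 = 12.3975
D_3 = 14.7655
D_4 = 17.5857
D_5 = 20.9445
Terminal value at t=5: TV = D_6/(r−g) = 21.3006/(0.1232−0.017) = 200.5703
P₀ = 10.4093/(1+0.1232)^1 + 12.3975/(1+0.1232)^2 + 14.7655/(1+0.1232)^3 + 17.5857/(1+0.1232)^4 + 20.9445/(1+0.1232)^5 + 200.5703/(1+0.1232)^5 = 164.4771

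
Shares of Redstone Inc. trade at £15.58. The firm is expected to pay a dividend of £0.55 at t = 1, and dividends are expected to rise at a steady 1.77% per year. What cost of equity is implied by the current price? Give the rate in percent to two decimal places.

5.30%

Rearranging the constant-growth DDM: r = D₁/P₀ + g.
r = 0.5500 / 15.58 + 0.0177 = 0.03530 + 0.0177 = 0.05300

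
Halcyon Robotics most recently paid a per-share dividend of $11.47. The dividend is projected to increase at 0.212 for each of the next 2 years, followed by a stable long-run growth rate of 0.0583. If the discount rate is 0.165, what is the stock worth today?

Two-stage DDM. Project D₁…D_2 at 0.212, terminal growth 0.0583, discount at r = 0.165.
D_1 = 13.9016
D_2 = 16.8488
Terminal value at t=2: TV = D_3/(r−g) = 17.8311/(0.165−0.0583) = 167.1141
P₀ = 13.9016/(1+0.165)^1 + 16.8488/(1+0.165)^2 + 167.1141/(1+0.165)^2 = 147.4761

$147.48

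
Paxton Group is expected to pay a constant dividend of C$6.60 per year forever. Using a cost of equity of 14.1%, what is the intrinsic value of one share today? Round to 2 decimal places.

C$46.81

Zero-growth DDM (perpetuity): P₀ = D/r = 6.60 / 0.141 = 46.8085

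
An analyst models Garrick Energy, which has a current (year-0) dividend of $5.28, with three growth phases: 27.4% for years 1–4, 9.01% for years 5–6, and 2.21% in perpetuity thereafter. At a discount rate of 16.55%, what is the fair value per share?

$87.16

Three-stage DDM. Project D₁…D_6; terminal Gordon value at t=6 with g = 0.0221; discount at r = 0.1655.
D_1 = 6.7267
D_2 = 8.5698
D_3 = 10.9180
D_4 = 13.9095
D_5 = 15.1627
D_6 = 16.5289
TV_6 = 16.8942/(0.1655−0.0221) = 117.8117
P₀ = Σ Dₜ/(1+r)ᵗ + TV_6/(1+r)^6 = 87.1612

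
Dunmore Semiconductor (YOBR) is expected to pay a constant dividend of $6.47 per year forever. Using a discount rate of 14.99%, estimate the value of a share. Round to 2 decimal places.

Zero-growth DDM (perpetuity): P₀ = D/r = 6.47 / 0.1499 = 43.1621

$43.16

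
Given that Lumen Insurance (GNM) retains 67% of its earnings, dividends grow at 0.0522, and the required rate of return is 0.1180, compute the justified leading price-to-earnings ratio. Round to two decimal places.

5.02

Payout ratio b = 1 − 0.67 = 0.33.
Justified leading P/E = b/(r−g) = 0.33/(0.118−0.0522) = 5.0152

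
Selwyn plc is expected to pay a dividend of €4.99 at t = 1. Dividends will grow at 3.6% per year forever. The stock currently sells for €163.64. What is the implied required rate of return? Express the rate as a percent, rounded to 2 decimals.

6.65%

Rearranging the constant-growth DDM: r = D₁/P₀ + g.
r = 4.9900 / 163.64 + 0.036 = 0.03049 + 0.036 = 0.06649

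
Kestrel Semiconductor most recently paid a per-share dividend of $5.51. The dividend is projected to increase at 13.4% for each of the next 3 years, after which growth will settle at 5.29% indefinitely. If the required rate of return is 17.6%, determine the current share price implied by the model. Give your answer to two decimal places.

$57.63

Two-stage DDM. Project D₁…D_3 at 0.134, terminal growth 0.0529, discount at r = 0.176.
D_1 = 6.2483
D_2 = 7.0856
D_3 = 8.0351
Terminal value at t=3: TV = D_4/(r−g) = 8.4601/(0.176−0.0529) = 68.7258
P₀ = 6.2483/(1+0.176)^1 + 7.0856/(1+0.176)^2 + 8.0351/(1+0.176)^3 + 68.7258/(1+0.176)^3 = 57.6341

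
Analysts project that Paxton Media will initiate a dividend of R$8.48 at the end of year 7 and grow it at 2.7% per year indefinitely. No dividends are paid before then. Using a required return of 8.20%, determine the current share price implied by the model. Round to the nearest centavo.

Deferred-dividend DDM. At t=6 the remaining stream is a growing perpetuity with first payment D_7 = 8.48.
V_6 = D_7/(r−g) = 8.48/(0.082−0.027) = 154.1818
P₀ = V_6/(1+r)^6 = 154.1818/(1+0.082)^6 = 96.0881

R$96.09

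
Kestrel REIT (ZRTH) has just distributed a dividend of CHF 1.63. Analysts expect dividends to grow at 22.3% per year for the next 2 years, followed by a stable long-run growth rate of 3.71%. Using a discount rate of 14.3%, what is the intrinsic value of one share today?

CHF 21.89

Two-stage DDM. Project D₁…D_2 at 0.223, terminal growth 0.0371, discount at r = 0.143.
D_1 = 1.9935
D_2 = 2.4380
Terminal value at t=2: TV = D_3/(r−g) = 2.5285/(0.143−0.0371) = 23.8762
P₀ = 1.9935/(1+0.143)^1 + 2.4380/(1+0.143)^2 + 23.8762/(1+0.143)^2 = 21.8859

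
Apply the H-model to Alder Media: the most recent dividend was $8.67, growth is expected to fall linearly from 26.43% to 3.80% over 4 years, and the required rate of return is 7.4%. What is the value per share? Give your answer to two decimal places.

H-model: P₀ = D₀[(1+g_L) + H(g_S−g_L)]/(r−g_L), with H = 4/2 = 2.
P₀ = 8.67 × [(1+0.038) + 2×(0.2643−0.038)] / (0.074−0.038)
   = 8.67 × 1.4906 / 0.036 = 358.9862

$358.99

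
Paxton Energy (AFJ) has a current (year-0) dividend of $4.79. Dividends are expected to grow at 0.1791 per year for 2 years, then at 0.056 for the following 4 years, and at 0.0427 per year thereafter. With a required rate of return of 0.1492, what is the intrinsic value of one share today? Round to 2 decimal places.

Three-stage DDM. Project D₁…D_6; terminal Gordon value at t=6 with g = 0.0427; discount at r = 0.1492.
D_1 = 5.6479
D_2 = 6.6594
D_3 = 7.0324
D_4 = 7.4262
D_5 = 7.8420
D_6 = 8.2812
TV_6 = 8.6348/(0.1492−0.0427) = 81.0779
P₀ = Σ Dₜ/(1+r)ᵗ + TV_6/(1+r)^6 = 61.5549

$61.55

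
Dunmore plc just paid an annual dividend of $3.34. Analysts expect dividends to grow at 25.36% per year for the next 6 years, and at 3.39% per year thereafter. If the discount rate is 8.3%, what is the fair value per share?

$203.66

Two-stage DDM. Project D₁…D_6 at 0.2536, terminal growth 0.0339, discount at r = 0.083.
D_1 = 4.1870
D_2 = 5.2489
D_3 = 6.5800
D_4 = 8.2486
D_5 = 10.3405
D_6 = 12.9628
Terminal value at t=6: TV = D_7/(r−g) = 13.4023/(0.083−0.0339) = 272.9590
P₀ = 4.1870/(1+0.083)^1 + 5.2489/(1+0.083)^2 + 6.5800/(1+0.083)^3 + 8.2486/(1+0.083)^4 + 10.3405/(1+0.083)^5 + 12.9628/(1+0.083)^6 + 272.9590/(1+0.083)^6 = 203.6634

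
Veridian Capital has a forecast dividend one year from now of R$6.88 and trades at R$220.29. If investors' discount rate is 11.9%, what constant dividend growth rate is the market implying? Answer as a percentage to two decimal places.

From P₀ = D₁/(r − g), the implied growth is g = r − D₁/P₀.
g = 0.119 − 6.88/220.29 = 0.119 − 0.03123 = 0.08777

8.78%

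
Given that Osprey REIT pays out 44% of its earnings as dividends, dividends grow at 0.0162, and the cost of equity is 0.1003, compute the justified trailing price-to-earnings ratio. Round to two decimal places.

Justified trailing P/E = b(1+g)/(r−g) = 0.44×(1+0.0162)/(0.1003−0.0162) = 5.3166

5.32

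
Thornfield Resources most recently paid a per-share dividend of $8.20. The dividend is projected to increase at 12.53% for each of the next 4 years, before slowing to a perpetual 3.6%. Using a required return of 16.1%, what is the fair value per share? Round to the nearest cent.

Two-stage DDM. Project D₁…D_4 at 0.1253, terminal growth 0.036, discount at r = 0.161.
D_1 = 9.2275
D_2 = 10.3837
D_3 = 11.6847
D_4 = 13.1488
Terminal value at t=4: TV = D_5/(r−g) = 13.6222/(0.161−0.036) = 108.9775
P₀ = 9.2275/(1+0.161)^1 + 10.3837/(1+0.161)^2 + 11.6847/(1+0.161)^3 + 13.1488/(1+0.161)^4 + 108.9775/(1+0.161)^4 = 90.3351

$90.34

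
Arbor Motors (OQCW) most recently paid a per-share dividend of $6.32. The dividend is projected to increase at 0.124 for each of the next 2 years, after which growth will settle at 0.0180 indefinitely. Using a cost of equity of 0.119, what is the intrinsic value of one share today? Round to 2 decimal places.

Two-stage DDM. Project D₁…D_2 at 0.124, terminal growth 0.018, discount at r = 0.119.
D_1 = 7.1037
D_2 = 7.9845
Terminal value at t=2: TV = D_3/(r−g) = 8.1283/(0.119−0.018) = 80.4778
P₀ = 7.1037/(1+0.119)^1 + 7.9845/(1+0.119)^2 + 80.4778/(1+0.119)^2 = 76.9960

$77.00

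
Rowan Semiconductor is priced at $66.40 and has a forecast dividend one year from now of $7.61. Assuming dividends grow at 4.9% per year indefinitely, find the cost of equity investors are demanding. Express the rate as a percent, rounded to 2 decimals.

16.36%

Rearranging the constant-growth DDM: r = D₁/P₀ + g.
r = 7.6100 / 66.40 + 0.049 = 0.11461 + 0.049 = 0.16361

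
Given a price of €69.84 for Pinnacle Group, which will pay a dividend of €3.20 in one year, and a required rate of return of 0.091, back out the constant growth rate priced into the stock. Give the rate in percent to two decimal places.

4.52%

From P₀ = D₁/(r − g), the implied growth is g = r − D₁/P₀.
g = 0.091 − 3.20/69.84 = 0.091 − 0.04582 = 0.04518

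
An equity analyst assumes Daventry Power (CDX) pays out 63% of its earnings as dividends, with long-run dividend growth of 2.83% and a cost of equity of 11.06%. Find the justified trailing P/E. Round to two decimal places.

7.87

Justified trailing P/E = b(1+g)/(r−g) = 0.63×(1+0.0283)/(0.1106−0.0283) = 7.8716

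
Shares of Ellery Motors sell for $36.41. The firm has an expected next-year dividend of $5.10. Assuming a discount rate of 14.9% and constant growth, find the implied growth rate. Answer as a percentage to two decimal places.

0.89%

From P₀ = D₁/(r − g), the implied growth is g = r − D₁/P₀.
g = 0.149 − 5.10/36.41 = 0.149 − 0.14007 = 0.00893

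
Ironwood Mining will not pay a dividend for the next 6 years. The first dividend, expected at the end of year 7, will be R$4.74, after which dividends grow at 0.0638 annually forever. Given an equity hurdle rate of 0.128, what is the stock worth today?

Deferred-dividend DDM. At t=6 the remaining stream is a growing perpetuity with first payment D_7 = 4.74.
V_6 = D_7/(r−g) = 4.74/(0.128−0.0638) = 73.8318
P₀ = V_6/(1+r)^6 = 73.8318/(1+0.128)^6 = 35.8417

R$35.84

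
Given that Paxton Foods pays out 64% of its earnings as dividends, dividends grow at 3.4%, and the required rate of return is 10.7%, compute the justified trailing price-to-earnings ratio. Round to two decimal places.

Justified trailing P/E = b(1+g)/(r−g) = 0.64×(1+0.034)/(0.107−0.034) = 9.0652

9.07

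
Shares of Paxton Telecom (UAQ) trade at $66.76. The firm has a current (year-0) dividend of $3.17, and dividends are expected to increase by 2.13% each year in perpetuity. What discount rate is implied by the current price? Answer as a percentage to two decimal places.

6.98%

Rearranging the constant-growth DDM: r = D₁/P₀ + g.
D₁ = 3.17 × (1 + 0.0213) = 3.2375.
r = 3.2375 / 66.76 + 0.0213 = 0.04849 + 0.0213 = 0.06979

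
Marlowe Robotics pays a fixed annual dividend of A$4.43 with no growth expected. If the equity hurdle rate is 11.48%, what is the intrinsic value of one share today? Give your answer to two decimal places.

A$38.59

Zero-growth DDM (perpetuity): P₀ = D/r = 4.43 / 0.1148 = 38.5889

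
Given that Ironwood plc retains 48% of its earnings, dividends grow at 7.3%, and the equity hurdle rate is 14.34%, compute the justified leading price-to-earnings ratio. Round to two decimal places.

7.39

Payout ratio b = 1 − 0.48 = 0.52.
Justified leading P/E = b/(r−g) = 0.52/(0.1434−0.073) = 7.3864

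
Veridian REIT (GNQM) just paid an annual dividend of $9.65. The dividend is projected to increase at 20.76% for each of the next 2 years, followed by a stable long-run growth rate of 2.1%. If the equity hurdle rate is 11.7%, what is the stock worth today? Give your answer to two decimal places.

Two-stage DDM. Project D₁…D_2 at 0.2076, terminal growth 0.021, discount at r = 0.117.
D_1 = 11.6533
D_2 = 14.0726
Terminal value at t=2: TV = D_3/(r−g) = 14.3681/(0.117−0.021) = 149.6677
P₀ = 11.6533/(1+0.117)^1 + 14.0726/(1+0.117)^2 + 149.6677/(1+0.117)^2 = 141.6675

$141.67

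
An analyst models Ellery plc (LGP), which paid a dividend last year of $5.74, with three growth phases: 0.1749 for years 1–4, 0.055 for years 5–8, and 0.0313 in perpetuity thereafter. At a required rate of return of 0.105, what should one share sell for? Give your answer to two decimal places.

Three-stage DDM. Project D₁…D_8; terminal Gordon value at t=8 with g = 0.0313; discount at r = 0.105.
D_1 = 6.7439
D_2 = 7.9234
D_3 = 9.3092
D_4 = 10.9374
D_5 = 11.5390
D_6 = 12.1736
D_7 = 12.8432
D_8 = 13.5496
TV_8 = 13.9737/(0.105−0.0313) = 189.6020
P₀ = Σ Dₜ/(1+r)ᵗ + TV_8/(1+r)^8 = 138.2990

$138.30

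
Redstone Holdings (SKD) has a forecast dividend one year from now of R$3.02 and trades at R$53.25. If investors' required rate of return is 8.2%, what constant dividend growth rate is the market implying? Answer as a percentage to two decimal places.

2.53%

From P₀ = D₁/(r − g), the implied growth is g = r − D₁/P₀.
g = 0.082 − 3.02/53.25 = 0.082 − 0.05671 = 0.02529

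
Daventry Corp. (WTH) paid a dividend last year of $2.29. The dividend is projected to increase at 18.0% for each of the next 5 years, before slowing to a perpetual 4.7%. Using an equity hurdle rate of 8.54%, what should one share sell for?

$109.64

Two-stage DDM. Project D₁…D_5 at 0.18, terminal growth 0.047, discount at r = 0.0854.
D_1 = 2.7022
D_2 = 3.1886
D_3 = 3.7625
D_4 = 4.4398
D_5 = 5.2390
Terminal value at t=5: TV = D_6/(r−g) = 5.4852/(0.0854−0.047) = 142.8437
P₀ = 2.7022/(1+0.0854)^1 + 3.1886/(1+0.0854)^2 + 3.7625/(1+0.0854)^3 + 4.4398/(1+0.0854)^4 + 5.2390/(1+0.0854)^5 + 142.8437/(1+0.0854)^5 = 109.6379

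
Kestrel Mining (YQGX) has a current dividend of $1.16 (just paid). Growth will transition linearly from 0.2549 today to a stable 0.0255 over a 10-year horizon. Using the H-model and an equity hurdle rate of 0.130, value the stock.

H-model: P₀ = D₀[(1+g_L) + H(g_S−g_L)]/(r−g_L), with H = 10/2 = 5.
P₀ = 1.16 × [(1+0.0255) + 5×(0.2549−0.0255)] / (0.13−0.0255)
   = 1.16 × 2.1725 / 0.1045 = 24.1158

$24.12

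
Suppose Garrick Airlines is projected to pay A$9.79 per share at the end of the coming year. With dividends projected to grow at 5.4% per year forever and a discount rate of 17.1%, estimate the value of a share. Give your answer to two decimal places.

A$83.68

Gordon growth model: P₀ = D₁/(r − g), with D₁ = 9.79 given directly.
P₀ = 9.7900 / (0.171 − 0.054) = 9.7900 / 0.117 = 83.6752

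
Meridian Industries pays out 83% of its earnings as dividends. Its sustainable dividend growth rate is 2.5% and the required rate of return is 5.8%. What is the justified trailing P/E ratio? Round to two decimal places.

25.78

Justified trailing P/E = b(1+g)/(r−g) = 0.83×(1+0.025)/(0.058−0.025) = 25.7803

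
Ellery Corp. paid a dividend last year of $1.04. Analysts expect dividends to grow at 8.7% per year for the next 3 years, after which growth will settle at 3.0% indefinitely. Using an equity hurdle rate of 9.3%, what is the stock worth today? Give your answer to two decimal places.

Two-stage DDM. Project D₁…D_3 at 0.087, terminal growth 0.03, discount at r = 0.093.
D_1 = 1.1305
D_2 = 1.2288
D_3 = 1.3357
Terminal value at t=3: TV = D_4/(r−g) = 1.3758/(0.093−0.03) = 21.8383
P₀ = 1.1305/(1+0.093)^1 + 1.2288/(1+0.093)^2 + 1.3357/(1+0.093)^3 + 21.8383/(1+0.093)^3 = 19.8106

$19.81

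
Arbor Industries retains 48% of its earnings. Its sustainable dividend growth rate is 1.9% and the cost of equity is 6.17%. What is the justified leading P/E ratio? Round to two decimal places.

12.18

Payout ratio b = 1 − 0.48 = 0.52.
Justified leading P/E = b/(r−g) = 0.52/(0.0617−0.019) = 12.1780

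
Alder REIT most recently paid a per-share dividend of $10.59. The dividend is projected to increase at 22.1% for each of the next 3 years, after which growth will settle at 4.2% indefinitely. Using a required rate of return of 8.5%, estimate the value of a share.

$406.14

Two-stage DDM. Project D₁…D_3 at 0.221, terminal growth 0.042, discount at r = 0.085.
D_1 = 12.9304
D_2 = 15.7880
D_3 = 19.2772
Terminal value at t=3: TV = D_4/(r−g) = 20.0868/(0.085−0.042) = 467.1348
P₀ = 12.9304/(1+0.085)^1 + 15.7880/(1+0.085)^2 + 19.2772/(1+0.085)^3 + 467.1348/(1+0.085)^3 = 406.1445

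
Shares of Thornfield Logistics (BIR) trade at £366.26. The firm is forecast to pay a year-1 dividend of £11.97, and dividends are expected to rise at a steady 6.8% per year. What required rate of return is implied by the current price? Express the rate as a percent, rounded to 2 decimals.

Rearranging the constant-growth DDM: r = D₁/P₀ + g.
r = 11.9700 / 366.26 + 0.068 = 0.03268 + 0.068 = 0.10068

10.07%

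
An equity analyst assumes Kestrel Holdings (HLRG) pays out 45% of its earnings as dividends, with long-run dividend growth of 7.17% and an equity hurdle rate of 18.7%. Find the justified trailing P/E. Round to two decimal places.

Justified trailing P/E = b(1+g)/(r−g) = 0.45×(1+0.0717)/(0.187−0.0717) = 4.1827

4.18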